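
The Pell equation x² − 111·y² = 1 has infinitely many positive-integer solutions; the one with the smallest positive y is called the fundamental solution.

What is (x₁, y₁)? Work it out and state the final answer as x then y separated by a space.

√111 → a₀=10, period (1,1,6,1,1,20); ℓ=6 even so k=5
i=0: a=10 ⇒ p=10, q=1
…
i=2: a=1 ⇒ p=21, q=2
…
i=4: a=1 ⇒ p=158, q=15
i=5: a=1 ⇒ p=295, q=28
(x₁, y₁) = (295, 28);  295² − 111·28² = 1 ✓

295 28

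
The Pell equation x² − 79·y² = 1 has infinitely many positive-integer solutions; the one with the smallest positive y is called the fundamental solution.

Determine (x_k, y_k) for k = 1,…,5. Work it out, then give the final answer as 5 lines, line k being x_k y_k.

√79 = [8; 1,7,1,16, …], period ℓ=4 (even) → k=3
a_0=8:  p_0=8·1+0=8,  q_0=8·0+1=1
…
a_2=7:  p_2=7·9+8=71,  q_2=7·1+1=8
a_3=1:  p_3=1·71+9=80,  q_3=1·8+1=9
→ (80, 9).  Check: 80²=6400, 79·9²=6399, difference 1.
(80+9√79)^2 = 12799 + 1440√79
(80+9√79)^3 = 2047760 + 230391√79
(80+9√79)^4 = 327628801 + 36861120√79
(80+9√79)^5 = 52418560400 + 5897548809√79

80 9
12799 1440
2047760 230391
327628801 36861120
52418560400 5897548809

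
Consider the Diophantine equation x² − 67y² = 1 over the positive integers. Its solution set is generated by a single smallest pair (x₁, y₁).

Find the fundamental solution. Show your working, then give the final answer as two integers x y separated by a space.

48842 5967

√67 → a₀=8, period (5,2,1,1,7,1,1,2,5,16); ℓ=10 even so k=9
i=0: a=8 ⇒ p=8, q=1
i=1: a=5 ⇒ p=41, q=5
…
i=7: a=1 ⇒ p=3577, q=437
i=8: a=2 ⇒ p=9053, q=1106
i=9: a=5 ⇒ p=48842, q=5967
→ (48842, 5967).  Check: 48842²=2385540964, 67·5967²=2385540963, difference 1.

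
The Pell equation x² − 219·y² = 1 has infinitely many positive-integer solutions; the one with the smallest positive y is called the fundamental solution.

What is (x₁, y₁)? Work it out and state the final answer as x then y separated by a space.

74 5

√219 = [14; 1,3,1,28, …], period ℓ=4 (even) → k=3
step 0: (14, 1)  from 14·(1,0) + (0,1)
…
step 2: (59, 4)  from 3·(15,1) + (14,1)
step 3: (74, 5)  from 1·(59,4) + (15,1)
fundamental: x₁=74, y₁=5  (since 5476 − 219·25 = 1)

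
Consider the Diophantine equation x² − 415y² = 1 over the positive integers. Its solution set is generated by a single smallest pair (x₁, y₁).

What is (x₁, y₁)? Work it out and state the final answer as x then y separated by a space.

d=415: √d = [20; 2,1,2,4,6,…,1,2,40] (ℓ=16, even), read p_15/q_15
i=0: a=20 ⇒ p=20, q=1
…
i=2: a=1 ⇒ p=61, q=3
i=3: a=2 ⇒ p=163, q=8
i=4: a=4 ⇒ p=713, q=35
…
i=6: a=1 ⇒ p=5154, q=253
i=7: a=1 ⇒ p=9595, q=471
i=8: a=3 ⇒ p=33939, q=1666
i=9: a=1 ⇒ p=43534, q=2137
i=10: a=1 ⇒ p=77473, q=3803
i=11: a=6 ⇒ p=508372, q=24955
…
i=13: a=2 ⇒ p=4730294, q=232201
i=14: a=1 ⇒ p=6841255, q=335824
i=15: a=2 ⇒ p=18412804, q=903849
→ (18412804, 903849).  Check: 18412804²=339031351142416, 415·903849²=339031351142415, difference 1.

18412804 903849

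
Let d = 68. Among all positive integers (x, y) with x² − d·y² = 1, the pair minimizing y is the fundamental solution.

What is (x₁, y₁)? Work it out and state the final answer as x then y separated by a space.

[8; 4,16] for √68; ℓ=2 ⇒ convergent index 1
a_0=8:  p_0=8·1+0=8,  q_0=8·0+1=1
a_1=4:  p_1=4·8+1=33,  q_1=4·1+0=4
fundamental: x₁=33, y₁=4  (since 1089 − 68·16 = 1)

33 4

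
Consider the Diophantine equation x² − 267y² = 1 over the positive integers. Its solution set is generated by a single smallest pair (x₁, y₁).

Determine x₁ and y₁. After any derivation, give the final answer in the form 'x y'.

2402 147

√267 → a₀=16, period (2,1,15,1,2,32); ℓ=6 even so k=5
a_0=16:  p_0=16·1+0=16,  q_0=16·0+1=1
…
a_4=1:  p_4=1·768+49=817,  q_4=1·47+3=50
a_5=2:  p_5=2·817+768=2402,  q_5=2·50+47=147
fundamental: x₁=2402, y₁=147  (since 5769604 − 267·21609 = 1)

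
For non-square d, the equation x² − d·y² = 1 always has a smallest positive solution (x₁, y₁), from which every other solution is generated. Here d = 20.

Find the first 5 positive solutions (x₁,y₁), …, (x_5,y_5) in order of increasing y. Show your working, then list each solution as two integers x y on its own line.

9 2
161 36
2889 646
51841 11592
930249 208010

√20 → a₀=4, period (2,8); ℓ=2 even so k=1
k=0  a_k=4  p_k/q_k = 4/1
k=1  a_k=2  p_k/q_k = 9/2
fundamental: x₁=9, y₁=2  (since 81 − 20·4 = 1)
n=2: (9,2)∘(9,2) = (9·9+20·2·2, 9·2+2·9) = (161,36)
n=3: (161,36)∘(9,2) = (9·161+20·2·36, 9·36+2·161) = (2889,646)
n=4: (2889,646)∘(9,2) = (9·2889+20·2·646, 9·646+2·2889) = (51841,11592)
n=5: (51841,11592)∘(9,2) = (9·51841+20·2·11592, 9·11592+2·51841) = (930249,208010)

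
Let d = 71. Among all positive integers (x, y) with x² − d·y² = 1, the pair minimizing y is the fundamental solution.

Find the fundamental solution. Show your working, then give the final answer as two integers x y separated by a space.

3480 413

√71 → a₀=8, period (2,2,1,7,1,2,2,16); ℓ=8 even so k=7
i=0: a=8 ⇒ p=8, q=1
i=1: a=2 ⇒ p=17, q=2
i=2: a=2 ⇒ p=42, q=5
…
i=4: a=7 ⇒ p=455, q=54
i=5: a=1 ⇒ p=514, q=61
i=6: a=2 ⇒ p=1483, q=176
i=7: a=2 ⇒ p=3480, q=413
→ (3480, 413).  Check: 3480²=12110400, 71·413²=12110399, difference 1.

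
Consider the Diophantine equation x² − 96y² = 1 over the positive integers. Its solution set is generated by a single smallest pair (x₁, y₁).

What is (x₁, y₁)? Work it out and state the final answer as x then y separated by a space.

√96 → a₀=9, period (1,3,1,18); ℓ=4 even so k=3
step 0: (9, 1)  from 9·(1,0) + (0,1)
step 1: (10, 1)  from 1·(9,1) + (1,0)
step 2: (39, 4)  from 3·(10,1) + (9,1)
step 3: (49, 5)  from 1·(39,4) + (10,1)
fundamental: x₁=49, y₁=5  (since 2401 − 96·25 = 1)

49 5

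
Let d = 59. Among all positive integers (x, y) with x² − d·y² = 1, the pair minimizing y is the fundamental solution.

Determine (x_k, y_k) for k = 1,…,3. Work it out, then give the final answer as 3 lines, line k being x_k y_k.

530 69
561799 73140
595506410 77528331

√59 = [7; 1,2,7,2,1,14, …], period ℓ=6 (even) → k=5
k=0  a_k=7  p_k/q_k = 7/1
…
k=2  a_k=2  p_k/q_k = 23/3
…
k=4  a_k=2  p_k/q_k = 361/47
k=5  a_k=1  p_k/q_k = 530/69
fundamental: x₁=530, y₁=69  (since 280900 − 59·4761 = 1)
k=2:  x_2 = 530·530+59·69·69 = 561799,  y_2 = 530·69+69·530 = 73140
k=3:  x_3 = 530·561799+59·69·73140 = 595506410,  y_3 = 530·73140+69·561799 = 77528331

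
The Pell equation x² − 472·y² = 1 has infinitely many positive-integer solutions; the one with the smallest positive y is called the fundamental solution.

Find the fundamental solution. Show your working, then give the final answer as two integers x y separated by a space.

√472 = [21; 1,2,1,1,1,…,2,1,42, …], period ℓ=14 (even) → k=13
a_0=21:  p_0=21·1+0=21,  q_0=21·0+1=1
a_1=1:  p_1=1·21+1=22,  q_1=1·1+0=1
…
a_3=1:  p_3=1·65+22=87,  q_3=1·3+1=4
…
a_8=4:  p_8=4·5779+1108=24224,  q_8=4·266+51=1115
a_9=1:  p_9=1·24224+5779=30003,  q_9=1·1115+266=1381
…
a_12=2:  p_12=2·84230+54227=222687,  q_12=2·3877+2496=10250
a_13=1:  p_13=1·222687+84230=306917,  q_13=1·10250+3877=14127
→ (306917, 14127).  Check: 306917²=94198044889, 472·14127²=94198044888, difference 1.

306917 14127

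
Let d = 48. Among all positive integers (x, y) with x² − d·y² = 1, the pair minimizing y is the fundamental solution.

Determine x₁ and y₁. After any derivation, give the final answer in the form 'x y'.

7 1

d=48: √d = [6; 1,12] (ℓ=2, even), read p_1/q_1
i=0: a=6 ⇒ p=6, q=1
i=1: a=1 ⇒ p=7, q=1
(x₁, y₁) = (7, 1);  7² − 48·1² = 1 ✓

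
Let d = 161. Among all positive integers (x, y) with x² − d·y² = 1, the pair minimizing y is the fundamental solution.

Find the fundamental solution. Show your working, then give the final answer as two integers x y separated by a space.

11775 928

[12; 1,2,4,1,2,1,4,2,1,24] for √161; ℓ=10 ⇒ convergent index 9
a_0=12:  p_0=12·1+0=12,  q_0=12·0+1=1
a_1=1:  p_1=1·12+1=13,  q_1=1·1+0=1
a_2=2:  p_2=2·13+12=38,  q_2=2·1+1=3
a_3=4:  p_3=4·38+13=165,  q_3=4·3+1=13
…
a_6=1:  p_6=1·571+203=774,  q_6=1·45+16=61
…
a_8=2:  p_8=2·3667+774=8108,  q_8=2·289+61=639
a_9=1:  p_9=1·8108+3667=11775,  q_9=1·639+289=928
(x₁, y₁) = (11775, 928);  11775² − 161·928² = 1 ✓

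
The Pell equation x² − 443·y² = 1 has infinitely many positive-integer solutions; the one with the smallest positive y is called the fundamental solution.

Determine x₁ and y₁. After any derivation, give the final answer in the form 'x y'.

442 21

√443 = [21; 21,42, …], period ℓ=2 (even) → k=1
i=0: a=21 ⇒ p=21, q=1
i=1: a=21 ⇒ p=442, q=21
→ (442, 21).  Check: 442²=195364, 443·21²=195363, difference 1.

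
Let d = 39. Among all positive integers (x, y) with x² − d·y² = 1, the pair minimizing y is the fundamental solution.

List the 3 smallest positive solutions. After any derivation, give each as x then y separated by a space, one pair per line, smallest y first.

25 4
1249 200
62425 9996

√39 = [6; 4,12, …], period ℓ=2 (even) → k=1
k=0  a_k=6  p_k/q_k = 6/1
k=1  a_k=4  p_k/q_k = 25/4
(x₁, y₁) = (25, 4);  25² − 39·4² = 1 ✓
n=2: (25,4)∘(25,4) = (25·25+39·4·4, 25·4+4·25) = (1249,200)
n=3: (1249,200)∘(25,4) = (25·1249+39·4·200, 25·200+4·1249) = (62425,9996)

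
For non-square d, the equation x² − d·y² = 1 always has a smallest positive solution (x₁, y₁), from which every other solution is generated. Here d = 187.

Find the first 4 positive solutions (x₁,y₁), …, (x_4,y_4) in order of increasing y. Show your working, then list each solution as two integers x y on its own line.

1682 123
5658247 413772
19034341226 1391928885
64031518226017 4682448355368

√187 → a₀=13, period (1,2,13,2,1,26); ℓ=6 even so k=5
k=0  a_k=13  p_k/q_k = 13/1
…
k=3  a_k=13  p_k/q_k = 547/40
k=4  a_k=2  p_k/q_k = 1135/83
k=5  a_k=1  p_k/q_k = 1682/123
fundamental: x₁=1682, y₁=123  (since 2829124 − 187·15129 = 1)
(x_2, y_2) = (1682·1682 + 187·123·123, 1682·123 + 123·1682) = (5658247, 413772)
(x_3, y_3) = (1682·5658247 + 187·123·413772, 1682·413772 + 123·5658247) = (19034341226, 1391928885)
(x_4, y_4) = (1682·19034341226 + 187·123·1391928885, 1682·1391928885 + 123·19034341226) = (64031518226017, 4682448355368)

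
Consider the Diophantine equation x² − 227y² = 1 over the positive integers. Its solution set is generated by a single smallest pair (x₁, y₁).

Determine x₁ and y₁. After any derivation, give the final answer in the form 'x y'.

226 15

√227 → a₀=15, period (15,30); ℓ=2 even so k=1
i=0: a=15 ⇒ p=15, q=1
i=1: a=15 ⇒ p=226, q=15
fundamental: x₁=226, y₁=15  (since 51076 − 227·225 = 1)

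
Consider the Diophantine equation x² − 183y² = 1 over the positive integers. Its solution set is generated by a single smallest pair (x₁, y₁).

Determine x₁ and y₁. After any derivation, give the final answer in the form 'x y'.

487 36

√183 = [13; 1,1,8,1,1,26, …], period ℓ=6 (even) → k=5
k=0  a_k=13  p_k/q_k = 13/1
…
k=3  a_k=8  p_k/q_k = 230/17
k=4  a_k=1  p_k/q_k = 257/19
k=5  a_k=1  p_k/q_k = 487/36
→ (487, 36).  Check: 487²=237169, 183·36²=237168, difference 1.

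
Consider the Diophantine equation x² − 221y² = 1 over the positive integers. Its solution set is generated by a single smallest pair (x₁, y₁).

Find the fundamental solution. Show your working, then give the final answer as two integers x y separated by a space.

1665 112

d=221: √d = [14; 1,6,2,6,1,28] (ℓ=6, even), read p_5/q_5
a_0=14:  p_0=14·1+0=14,  q_0=14·0+1=1
…
a_2=6:  p_2=6·15+14=104,  q_2=6·1+1=7
…
a_4=6:  p_4=6·223+104=1442,  q_4=6·15+7=97
a_5=1:  p_5=1·1442+223=1665,  q_5=1·97+15=112
fundamental: x₁=1665, y₁=112  (since 2772225 − 221·12544 = 1)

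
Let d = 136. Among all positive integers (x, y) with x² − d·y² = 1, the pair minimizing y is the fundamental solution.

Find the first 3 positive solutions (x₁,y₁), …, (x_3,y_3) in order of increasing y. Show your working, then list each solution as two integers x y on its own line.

d=136: √d = [11; 1,1,1,22] (ℓ=4, even), read p_3/q_3
k=0  a_k=11  p_k/q_k = 11/1
…
k=2  a_k=1  p_k/q_k = 23/2
k=3  a_k=1  p_k/q_k = 35/3
→ (35, 3).  Check: 35²=1225, 136·3²=1224, difference 1.
(x_2, y_2) = (35·35 + 136·3·3, 35·3 + 3·35) = (2449, 210)
(x_3, y_3) = (35·2449 + 136·3·210, 35·210 + 3·2449) = (171395, 14697)

35 3
2449 210
171395 14697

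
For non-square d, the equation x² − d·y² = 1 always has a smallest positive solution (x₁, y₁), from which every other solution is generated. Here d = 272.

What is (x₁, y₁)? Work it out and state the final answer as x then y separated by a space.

[16; 2,32] for √272; ℓ=2 ⇒ convergent index 1
step 0: (16, 1)  from 16·(1,0) + (0,1)
step 1: (33, 2)  from 2·(16,1) + (1,0)
(x₁, y₁) = (33, 2);  33² − 272·2² = 1 ✓

33 2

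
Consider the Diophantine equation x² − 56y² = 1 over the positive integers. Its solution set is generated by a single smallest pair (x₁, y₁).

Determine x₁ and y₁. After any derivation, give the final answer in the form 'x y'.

15 2

d=56: √d = [7; 2,14] (ℓ=2, even), read p_1/q_1
k=0  a_k=7  p_k/q_k = 7/1
k=1  a_k=2  p_k/q_k = 15/2
→ (15, 2).  Check: 15²=225, 56·2²=224, difference 1.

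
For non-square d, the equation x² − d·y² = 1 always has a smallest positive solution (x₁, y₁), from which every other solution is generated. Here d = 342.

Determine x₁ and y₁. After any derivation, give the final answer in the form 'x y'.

37 2

[18; 2,36] for √342; ℓ=2 ⇒ convergent index 1
i=0: a=18 ⇒ p=18, q=1
i=1: a=2 ⇒ p=37, q=2
→ (37, 2).  Check: 37²=1369, 342·2²=1368, difference 1.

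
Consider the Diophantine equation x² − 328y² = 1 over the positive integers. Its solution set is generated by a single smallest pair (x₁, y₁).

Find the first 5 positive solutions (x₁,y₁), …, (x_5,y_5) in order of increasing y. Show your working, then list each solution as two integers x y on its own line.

163 9
53137 2934
17322499 956475
5647081537 311807916
1840931258563 101648424141

d=328: √d = [18; 9,36] (ℓ=2, even), read p_1/q_1
k=0  a_k=18  p_k/q_k = 18/1
k=1  a_k=9  p_k/q_k = 163/9
→ (163, 9).  Check: 163²=26569, 328·9²=26568, difference 1.
(163+9√328)^2 = 53137 + 2934√328
(163+9√328)^3 = 17322499 + 956475√328
(163+9√328)^4 = 5647081537 + 311807916√328
(163+9√328)^5 = 1840931258563 + 101648424141√328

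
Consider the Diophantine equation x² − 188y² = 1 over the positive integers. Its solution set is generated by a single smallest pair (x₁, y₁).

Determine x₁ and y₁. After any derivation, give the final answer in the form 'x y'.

√188 = [13; 1,2,2,6,2,2,1,26, …], period ℓ=8 (even) → k=7
step 0: (13, 1)  from 13·(1,0) + (0,1)
step 1: (14, 1)  from 1·(13,1) + (1,0)
step 2: (41, 3)  from 2·(14,1) + (13,1)
step 3: (96, 7)  from 2·(41,3) + (14,1)
…
step 6: (3277, 239)  from 2·(1330,97) + (617,45)
step 7: (4607, 336)  from 1·(3277,239) + (1330,97)
(x₁, y₁) = (4607, 336);  4607² − 188·336² = 1 ✓

4607 336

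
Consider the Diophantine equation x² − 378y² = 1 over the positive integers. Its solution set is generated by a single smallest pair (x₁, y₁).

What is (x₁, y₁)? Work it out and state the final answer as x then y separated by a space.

8749 450

√378 → a₀=19, period (2,3,1,4,1,3,2,38); ℓ=8 even so k=7
i=0: a=19 ⇒ p=19, q=1
…
i=2: a=3 ⇒ p=136, q=7
i=3: a=1 ⇒ p=175, q=9
…
i=5: a=1 ⇒ p=1011, q=52
i=6: a=3 ⇒ p=3869, q=199
i=7: a=2 ⇒ p=8749, q=450
→ (8749, 450).  Check: 8749²=76545001, 378·450²=76545000, difference 1.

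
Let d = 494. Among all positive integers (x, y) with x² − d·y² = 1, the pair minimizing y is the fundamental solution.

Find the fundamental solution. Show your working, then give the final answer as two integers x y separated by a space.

√494 → a₀=22, period (4,2,2,1,2,1,2,2,4,44); ℓ=10 even so k=9
step 0: (22, 1)  from 22·(1,0) + (0,1)
step 1: (89, 4)  from 4·(22,1) + (1,0)
…
step 3: (489, 22)  from 2·(200,9) + (89,4)
…
step 5: (1867, 84)  from 2·(689,31) + (489,22)
step 6: (2556, 115)  from 1·(1867,84) + (689,31)
step 7: (6979, 314)  from 2·(2556,115) + (1867,84)
step 8: (16514, 743)  from 2·(6979,314) + (2556,115)
step 9: (73035, 3286)  from 4·(16514,743) + (6979,314)
→ (73035, 3286).  Check: 73035²=5334111225, 494·3286²=5334111224, difference 1.

73035 3286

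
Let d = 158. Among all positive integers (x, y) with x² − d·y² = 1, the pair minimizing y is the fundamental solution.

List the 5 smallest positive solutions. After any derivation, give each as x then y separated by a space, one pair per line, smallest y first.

7743 616
119908097 9539376
1856896782399 147726776120
28755903452322817 2287696845454944
445313919005774361663 35427273200988486664

√158 = [12; 1,1,3,12,3,1,1,24, …], period ℓ=8 (even) → k=7
step 0: (12, 1)  from 12·(1,0) + (0,1)
step 1: (13, 1)  from 1·(12,1) + (1,0)
step 2: (25, 2)  from 1·(13,1) + (12,1)
…
step 4: (1081, 86)  from 12·(88,7) + (25,2)
step 5: (3331, 265)  from 3·(1081,86) + (88,7)
step 6: (4412, 351)  from 1·(3331,265) + (1081,86)
step 7: (7743, 616)  from 1·(4412,351) + (3331,265)
→ (7743, 616).  Check: 7743²=59954049, 158·616²=59954048, difference 1.
k=2:  x_2 = 7743·7743+158·616·616 = 119908097,  y_2 = 7743·616+616·7743 = 9539376
k=3:  x_3 = 7743·119908097+158·616·9539376 = 1856896782399,  y_3 = 7743·9539376+616·119908097 = 147726776120
k=4:  x_4 = 7743·1856896782399+158·616·147726776120 = 28755903452322817,  y_4 = 7743·147726776120+616·1856896782399 = 2287696845454944
k=5:  x_5 = 7743·28755903452322817+158·616·2287696845454944 = 445313919005774361663,  y_5 = 7743·2287696845454944+616·28755903452322817 = 35427273200988486664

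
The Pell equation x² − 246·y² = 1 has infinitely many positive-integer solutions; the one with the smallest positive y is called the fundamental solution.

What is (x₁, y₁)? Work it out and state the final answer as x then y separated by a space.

88805 5662

√246 → a₀=15, period (1,2,5,1,14,1,5,2,1,30); ℓ=10 even so k=9
k=0  a_k=15  p_k/q_k = 15/1
k=1  a_k=1  p_k/q_k = 16/1
…
k=4  a_k=1  p_k/q_k = 298/19
…
k=8  a_k=2  p_k/q_k = 60777/3875
k=9  a_k=1  p_k/q_k = 88805/5662
fundamental: x₁=88805, y₁=5662  (since 7886328025 − 246·32058244 = 1)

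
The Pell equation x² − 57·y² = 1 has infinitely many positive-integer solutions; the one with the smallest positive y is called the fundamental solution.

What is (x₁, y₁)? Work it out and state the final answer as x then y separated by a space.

151 20

√57 = [7; 1,1,4,1,1,14, …], period ℓ=6 (even) → k=5
k=0  a_k=7  p_k/q_k = 7/1
k=1  a_k=1  p_k/q_k = 8/1
k=2  a_k=1  p_k/q_k = 15/2
…
k=4  a_k=1  p_k/q_k = 83/11
k=5  a_k=1  p_k/q_k = 151/20
fundamental: x₁=151, y₁=20  (since 22801 − 57·400 = 1)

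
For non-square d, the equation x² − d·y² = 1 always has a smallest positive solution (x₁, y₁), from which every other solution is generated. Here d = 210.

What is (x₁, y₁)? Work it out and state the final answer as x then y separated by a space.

[14; 2,28] for √210; ℓ=2 ⇒ convergent index 1
a_0=14:  p_0=14·1+0=14,  q_0=14·0+1=1
a_1=2:  p_1=2·14+1=29,  q_1=2·1+0=2
fundamental: x₁=29, y₁=2  (since 841 − 210·4 = 1)

29 2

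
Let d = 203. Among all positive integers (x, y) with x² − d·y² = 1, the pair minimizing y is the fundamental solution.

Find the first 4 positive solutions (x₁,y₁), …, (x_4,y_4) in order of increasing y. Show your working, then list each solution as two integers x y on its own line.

√203 = [14; 4,28, …], period ℓ=2 (even) → k=1
k=0  a_k=14  p_k/q_k = 14/1
k=1  a_k=4  p_k/q_k = 57/4
→ (57, 4).  Check: 57²=3249, 203·4²=3248, difference 1.
(57+4√203)^2 = 6497 + 456√203
(57+4√203)^3 = 740601 + 51980√203
(57+4√203)^4 = 84422017 + 5925264√203

57 4
6497 456
740601 51980
84422017 5925264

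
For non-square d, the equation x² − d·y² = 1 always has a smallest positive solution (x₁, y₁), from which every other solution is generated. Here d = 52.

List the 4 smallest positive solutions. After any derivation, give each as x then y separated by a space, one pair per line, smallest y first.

d=52: √d = [7; 4,1,2,1,4,14] (ℓ=6, even), read p_5/q_5
step 0: (7, 1)  from 7·(1,0) + (0,1)
step 1: (29, 4)  from 4·(7,1) + (1,0)
…
step 3: (101, 14)  from 2·(36,5) + (29,4)
step 4: (137, 19)  from 1·(101,14) + (36,5)
step 5: (649, 90)  from 4·(137,19) + (101,14)
fundamental: x₁=649, y₁=90  (since 421201 − 52·8100 = 1)
(649+90√52)^2 = 842401 + 116820√52
(649+90√52)^3 = 1093435849 + 151632270√52
(649+90√52)^4 = 1419278889601 + 196818569640√52

649 90
842401 116820
1093435849 151632270
1419278889601 196818569640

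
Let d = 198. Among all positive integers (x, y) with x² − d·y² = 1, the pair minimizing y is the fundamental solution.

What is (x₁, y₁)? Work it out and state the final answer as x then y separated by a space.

√198 = [14; 14,28, …], period ℓ=2 (even) → k=1
i=0: a=14 ⇒ p=14, q=1
i=1: a=14 ⇒ p=197, q=14
(x₁, y₁) = (197, 14);  197² − 198·14² = 1 ✓

197 14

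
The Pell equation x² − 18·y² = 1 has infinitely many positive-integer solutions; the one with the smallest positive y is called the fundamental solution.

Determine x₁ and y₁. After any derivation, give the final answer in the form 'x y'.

17 4

√18 → a₀=4, period (4,8); ℓ=2 even so k=1
step 0: (4, 1)  from 4·(1,0) + (0,1)
step 1: (17, 4)  from 4·(4,1) + (1,0)
→ (17, 4).  Check: 17²=289, 18·4²=288, difference 1.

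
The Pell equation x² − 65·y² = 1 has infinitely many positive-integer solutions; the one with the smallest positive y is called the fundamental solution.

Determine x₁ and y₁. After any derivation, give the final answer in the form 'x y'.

129 16

[8; 16] for √65; ℓ=1 ⇒ convergent index 1
a_0=8:  p_0=8·1+0=8,  q_0=8·0+1=1
a_1=16:  p_1=16·8+1=129,  q_1=16·1+0=16
fundamental: x₁=129, y₁=16  (since 16641 − 65·256 = 1)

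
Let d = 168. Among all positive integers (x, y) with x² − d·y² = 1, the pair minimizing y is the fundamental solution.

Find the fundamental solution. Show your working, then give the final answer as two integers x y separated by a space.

13 1

d=168: √d = [12; 1,24] (ℓ=2, even), read p_1/q_1
step 0: (12, 1)  from 12·(1,0) + (0,1)
step 1: (13, 1)  from 1·(12,1) + (1,0)
(x₁, y₁) = (13, 1);  13² − 168·1² = 1 ✓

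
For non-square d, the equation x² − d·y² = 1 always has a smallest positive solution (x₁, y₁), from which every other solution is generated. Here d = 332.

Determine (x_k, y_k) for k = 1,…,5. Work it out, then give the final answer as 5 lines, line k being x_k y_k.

d=332: √d = [18; 4,1,1,8,1,1,4,36] (ℓ=8, even), read p_7/q_7
i=0: a=18 ⇒ p=18, q=1
…
i=6: a=1 ⇒ p=2970, q=163
i=7: a=4 ⇒ p=13447, q=738
fundamental: x₁=13447, y₁=738  (since 180821809 − 332·544644 = 1)
(x_2, y_2) = (13447·13447 + 332·738·738, 13447·738 + 738·13447) = (361643617, 19847772)
(x_3, y_3) = (13447·361643617 + 332·738·19847772, 13447·19847772 + 738·361643617) = (9726043422151, 533785979430)
(x_4, y_4) = (13447·9726043422151 + 332·738·533785979430, 13447·533785979430 + 738·9726043422151) = (261572211433685377, 14355640110942648)
(x_5, y_5) = (13447·261572211433685377 + 332·738·14355640110942648, 13447·14355640110942648 + 738·261572211433685377) = (7034723044571491106887, 386080584609905595882)

13447 738
361643617 19847772
9726043422151 533785979430
261572211433685377 14355640110942648
7034723044571491106887 386080584609905595882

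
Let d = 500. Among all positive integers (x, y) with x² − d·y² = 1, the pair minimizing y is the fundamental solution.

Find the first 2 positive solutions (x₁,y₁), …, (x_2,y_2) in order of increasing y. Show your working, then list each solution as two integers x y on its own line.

930249 41602
1730726404001 77400437796

√500 = [22; 2,1,3,2,1,…,1,2,44, …], period ℓ=14 (even) → k=13
i=0: a=22 ⇒ p=22, q=1
…
i=3: a=3 ⇒ p=246, q=11
…
i=6: a=1 ⇒ p=1364, q=61
…
i=8: a=1 ⇒ p=15809, q=707
i=9: a=1 ⇒ p=30254, q=1353
i=10: a=2 ⇒ p=76317, q=3413
i=11: a=3 ⇒ p=259205, q=11592
i=12: a=1 ⇒ p=335522, q=15005
i=13: a=2 ⇒ p=930249, q=41602
→ (930249, 41602).  Check: 930249²=865363202001, 500·41602²=865363202000, difference 1.
k=2:  x_2 = 930249·930249+500·41602·41602 = 1730726404001,  y_2 = 930249·41602+41602·930249 = 77400437796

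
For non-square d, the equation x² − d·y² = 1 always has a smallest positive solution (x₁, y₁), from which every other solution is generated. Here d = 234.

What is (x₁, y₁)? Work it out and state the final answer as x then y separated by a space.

√234 → a₀=15, period (3,2,1,2,1,2,3,30); ℓ=8 even so k=7
i=0: a=15 ⇒ p=15, q=1
i=1: a=3 ⇒ p=46, q=3
…
i=4: a=2 ⇒ p=413, q=27
i=5: a=1 ⇒ p=566, q=37
i=6: a=2 ⇒ p=1545, q=101
i=7: a=3 ⇒ p=5201, q=340
fundamental: x₁=5201, y₁=340  (since 27050401 − 234·115600 = 1)

5201 340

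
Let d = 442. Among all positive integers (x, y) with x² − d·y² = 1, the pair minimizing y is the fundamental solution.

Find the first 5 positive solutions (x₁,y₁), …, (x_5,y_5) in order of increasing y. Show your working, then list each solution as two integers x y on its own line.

√442 → a₀=21, period (42); ℓ=1 odd so k=1
k=0  a_k=21  p_k/q_k = 21/1
k=1  a_k=42  p_k/q_k = 883/42
(x₁, y₁) = (883, 42);  883² − 442·42² = 1 ✓
(883+42√442)^2 = 1559377 + 74172√442
(883+42√442)^3 = 2753858899 + 130987710√442
(883+42√442)^4 = 4863313256257 + 231324221688√442
(883+42√442)^5 = 8588608456690963 + 408518444513298√442

883 42
1559377 74172
2753858899 130987710
4863313256257 231324221688
8588608456690963 408518444513298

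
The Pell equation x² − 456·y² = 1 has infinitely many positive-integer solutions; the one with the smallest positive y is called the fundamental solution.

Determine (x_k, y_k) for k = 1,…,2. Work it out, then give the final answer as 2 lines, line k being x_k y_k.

[21; 2,1,4,1,2,42] for √456; ℓ=6 ⇒ convergent index 5
i=0: a=21 ⇒ p=21, q=1
…
i=4: a=1 ⇒ p=363, q=17
i=5: a=2 ⇒ p=1025, q=48
→ (1025, 48).  Check: 1025²=1050625, 456·48²=1050624, difference 1.
n=2: (1025,48)∘(1025,48) = (1025·1025+456·48·48, 1025·48+48·1025) = (2101249,98400)

1025 48
2101249 98400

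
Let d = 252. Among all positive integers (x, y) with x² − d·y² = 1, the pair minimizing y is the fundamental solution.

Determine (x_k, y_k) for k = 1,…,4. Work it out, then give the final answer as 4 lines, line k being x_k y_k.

[15; 1,6,1,30] for √252; ℓ=4 ⇒ convergent index 3
a_0=15:  p_0=15·1+0=15,  q_0=15·0+1=1
a_1=1:  p_1=1·15+1=16,  q_1=1·1+0=1
a_2=6:  p_2=6·16+15=111,  q_2=6·1+1=7
a_3=1:  p_3=1·111+16=127,  q_3=1·7+1=8
fundamental: x₁=127, y₁=8  (since 16129 − 252·64 = 1)
n=2: (127,8)∘(127,8) = (127·127+252·8·8, 127·8+8·127) = (32257,2032)
n=3: (32257,2032)∘(127,8) = (127·32257+252·8·2032, 127·2032+8·32257) = (8193151,516120)
n=4: (8193151,516120)∘(127,8) = (127·8193151+252·8·516120, 127·516120+8·8193151) = (2081028097,131092448)

127 8
32257 2032
8193151 516120
2081028097 131092448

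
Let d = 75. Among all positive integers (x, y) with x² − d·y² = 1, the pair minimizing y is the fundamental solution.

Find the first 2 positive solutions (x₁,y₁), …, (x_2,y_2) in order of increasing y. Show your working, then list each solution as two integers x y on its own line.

26 3
1351 156

√75 → a₀=8, period (1,1,1,16); ℓ=4 even so k=3
step 0: (8, 1)  from 8·(1,0) + (0,1)
step 1: (9, 1)  from 1·(8,1) + (1,0)
step 2: (17, 2)  from 1·(9,1) + (8,1)
step 3: (26, 3)  from 1·(17,2) + (9,1)
fundamental: x₁=26, y₁=3  (since 676 − 75·9 = 1)
(26+3√75)^2 = 1351 + 156√75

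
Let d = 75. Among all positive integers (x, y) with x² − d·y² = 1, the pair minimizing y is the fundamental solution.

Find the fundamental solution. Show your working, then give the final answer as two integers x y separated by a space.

26 3

√75 → a₀=8, period (1,1,1,16); ℓ=4 even so k=3
k=0  a_k=8  p_k/q_k = 8/1
…
k=2  a_k=1  p_k/q_k = 17/2
k=3  a_k=1  p_k/q_k = 26/3
fundamental: x₁=26, y₁=3  (since 676 − 75·9 = 1)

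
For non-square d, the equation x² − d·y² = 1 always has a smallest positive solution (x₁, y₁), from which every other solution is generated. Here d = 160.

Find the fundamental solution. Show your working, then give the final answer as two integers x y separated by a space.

721 57

d=160: √d = [12; 1,1,1,5,1,1,1,24] (ℓ=8, even), read p_7/q_7
a_0=12:  p_0=12·1+0=12,  q_0=12·0+1=1
…
a_2=1:  p_2=1·13+12=25,  q_2=1·1+1=2
…
a_4=5:  p_4=5·38+25=215,  q_4=5·3+2=17
a_5=1:  p_5=1·215+38=253,  q_5=1·17+3=20
a_6=1:  p_6=1·253+215=468,  q_6=1·20+17=37
a_7=1:  p_7=1·468+253=721,  q_7=1·37+20=57
→ (721, 57).  Check: 721²=519841, 160·57²=519840, difference 1.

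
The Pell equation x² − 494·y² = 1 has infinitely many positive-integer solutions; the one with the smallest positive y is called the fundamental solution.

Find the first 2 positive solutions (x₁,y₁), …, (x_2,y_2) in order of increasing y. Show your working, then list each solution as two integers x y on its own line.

73035 3286
10668222449 479986020

[22; 4,2,2,1,2,1,2,2,4,44] for √494; ℓ=10 ⇒ convergent index 9
step 0: (22, 1)  from 22·(1,0) + (0,1)
step 1: (89, 4)  from 4·(22,1) + (1,0)
step 2: (200, 9)  from 2·(89,4) + (22,1)
step 3: (489, 22)  from 2·(200,9) + (89,4)
step 4: (689, 31)  from 1·(489,22) + (200,9)
step 5: (1867, 84)  from 2·(689,31) + (489,22)
step 6: (2556, 115)  from 1·(1867,84) + (689,31)
…
step 8: (16514, 743)  from 2·(6979,314) + (2556,115)
step 9: (73035, 3286)  from 4·(16514,743) + (6979,314)
fundamental: x₁=73035, y₁=3286  (since 5334111225 − 494·10797796 = 1)
(73035+3286√494)^2 = 10668222449 + 479986020√494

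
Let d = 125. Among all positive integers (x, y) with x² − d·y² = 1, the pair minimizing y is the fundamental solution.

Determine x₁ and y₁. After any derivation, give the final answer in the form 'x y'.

d=125: √d = [11; 5,1,1,5,22] (ℓ=5, odd), read p_9/q_9
step 0: (11, 1)  from 11·(1,0) + (0,1)
step 1: (56, 5)  from 5·(11,1) + (1,0)
step 2: (67, 6)  from 1·(56,5) + (11,1)
step 3: (123, 11)  from 1·(67,6) + (56,5)
step 4: (682, 61)  from 5·(123,11) + (67,6)
…
step 6: (76317, 6826)  from 5·(15127,1353) + (682,61)
step 7: (91444, 8179)  from 1·(76317,6826) + (15127,1353)
step 8: (167761, 15005)  from 1·(91444,8179) + (76317,6826)
step 9: (930249, 83204)  from 5·(167761,15005) + (91444,8179)
→ (930249, 83204).  Check: 930249²=865363202001, 125·83204²=865363202000, difference 1.

930249 83204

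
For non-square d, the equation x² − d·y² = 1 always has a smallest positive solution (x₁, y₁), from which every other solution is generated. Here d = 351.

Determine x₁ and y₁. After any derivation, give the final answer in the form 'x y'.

d=351: √d = [18; 1,2,1,3,2,2,2,3,1,2,1,36] (ℓ=12, even), read p_11/q_11
step 0: (18, 1)  from 18·(1,0) + (0,1)
step 1: (19, 1)  from 1·(18,1) + (1,0)
…
step 3: (75, 4)  from 1·(56,3) + (19,1)
…
step 6: (1555, 83)  from 2·(637,34) + (281,15)
…
step 8: (12796, 683)  from 3·(3747,200) + (1555,83)
step 9: (16543, 883)  from 1·(12796,683) + (3747,200)
step 10: (45882, 2449)  from 2·(16543,883) + (12796,683)
step 11: (62425, 3332)  from 1·(45882,2449) + (16543,883)
(x₁, y₁) = (62425, 3332);  62425² − 351·3332² = 1 ✓

62425 3332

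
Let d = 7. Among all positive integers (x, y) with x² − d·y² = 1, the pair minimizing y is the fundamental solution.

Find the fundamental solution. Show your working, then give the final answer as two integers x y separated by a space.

8 3

d=7: √d = [2; 1,1,1,4] (ℓ=4, even), read p_3/q_3
a_0=2:  p_0=2·1+0=2,  q_0=2·0+1=1
…
a_2=1:  p_2=1·3+2=5,  q_2=1·1+1=2
a_3=1:  p_3=1·5+3=8,  q_3=1·2+1=3
fundamental: x₁=8, y₁=3  (since 64 − 7·9 = 1)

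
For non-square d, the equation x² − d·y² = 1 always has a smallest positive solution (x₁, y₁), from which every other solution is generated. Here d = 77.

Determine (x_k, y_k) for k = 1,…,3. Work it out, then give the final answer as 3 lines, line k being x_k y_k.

351 40
246401 28080
172973151 19712120

[8; 1,3,2,3,1,16] for √77; ℓ=6 ⇒ convergent index 5
step 0: (8, 1)  from 8·(1,0) + (0,1)
step 1: (9, 1)  from 1·(8,1) + (1,0)
…
step 4: (272, 31)  from 3·(79,9) + (35,4)
step 5: (351, 40)  from 1·(272,31) + (79,9)
(x₁, y₁) = (351, 40);  351² − 77·40² = 1 ✓
n=2: (351,40)∘(351,40) = (351·351+77·40·40, 351·40+40·351) = (246401,28080)
n=3: (246401,28080)∘(351,40) = (351·246401+77·40·28080, 351·28080+40·246401) = (172973151,19712120)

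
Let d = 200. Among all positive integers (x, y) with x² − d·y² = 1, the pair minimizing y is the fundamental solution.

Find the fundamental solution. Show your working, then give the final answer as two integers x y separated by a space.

99 7

√200 → a₀=14, period (7,28); ℓ=2 even so k=1
step 0: (14, 1)  from 14·(1,0) + (0,1)
step 1: (99, 7)  from 7·(14,1) + (1,0)
fundamental: x₁=99, y₁=7  (since 9801 − 200·49 = 1)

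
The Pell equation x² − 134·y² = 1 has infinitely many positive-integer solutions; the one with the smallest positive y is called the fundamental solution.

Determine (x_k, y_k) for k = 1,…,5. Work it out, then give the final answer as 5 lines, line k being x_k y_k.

145925 12606
42588211249 3679061100
12429369452874725 1073733982022394
3627511474778900280001 313369262649556627800
1058689223901792677265417125 91456819303199367841407606

√134 = [11; 1,1,2,1,3,…,1,1,22, …], period ℓ=14 (even) → k=13
k=0  a_k=11  p_k/q_k = 11/1
…
k=10  a_k=1  p_k/q_k = 22133/1912
k=11  a_k=2  p_k/q_k = 61896/5347
k=12  a_k=1  p_k/q_k = 84029/7259
k=13  a_k=1  p_k/q_k = 145925/12606
(x₁, y₁) = (145925, 12606);  145925² − 134·12606² = 1 ✓
(x_2, y_2) = (145925·145925 + 134·12606·12606, 145925·12606 + 12606·145925) = (42588211249, 3679061100)
(x_3, y_3) = (145925·42588211249 + 134·12606·3679061100, 145925·3679061100 + 12606·42588211249) = (12429369452874725, 1073733982022394)
(x_4, y_4) = (145925·12429369452874725 + 134·12606·1073733982022394, 145925·1073733982022394 + 12606·12429369452874725) = (3627511474778900280001, 313369262649556627800)
(x_5, y_5) = (145925·3627511474778900280001 + 134·12606·313369262649556627800, 145925·313369262649556627800 + 12606·3627511474778900280001) = (1058689223901792677265417125, 91456819303199367841407606)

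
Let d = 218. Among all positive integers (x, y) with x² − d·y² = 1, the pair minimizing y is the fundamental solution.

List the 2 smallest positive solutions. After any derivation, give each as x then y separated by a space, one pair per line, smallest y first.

d=218: √d = [14; 1,3,3,1,28] (ℓ=5, odd), read p_9/q_9
k=0  a_k=14  p_k/q_k = 14/1
k=1  a_k=1  p_k/q_k = 15/1
…
k=3  a_k=3  p_k/q_k = 192/13
k=4  a_k=1  p_k/q_k = 251/17
…
k=6  a_k=1  p_k/q_k = 7471/506
…
k=8  a_k=3  p_k/q_k = 96370/6527
k=9  a_k=1  p_k/q_k = 126003/8534
→ (126003, 8534).  Check: 126003²=15876756009, 218·8534²=15876756008, difference 1.
(x_2, y_2) = (126003·126003 + 218·8534·8534, 126003·8534 + 8534·126003) = (31753512017, 2150619204)

126003 8534
31753512017 2150619204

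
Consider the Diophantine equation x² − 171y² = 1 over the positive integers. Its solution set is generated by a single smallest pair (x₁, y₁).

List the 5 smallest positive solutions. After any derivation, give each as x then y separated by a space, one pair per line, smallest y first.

[13; 13,26] for √171; ℓ=2 ⇒ convergent index 1
step 0: (13, 1)  from 13·(1,0) + (0,1)
step 1: (170, 13)  from 13·(13,1) + (1,0)
(x₁, y₁) = (170, 13);  170² − 171·13² = 1 ✓
(x_2, y_2) = (170·170 + 171·13·13, 170·13 + 13·170) = (57799, 4420)
(x_3, y_3) = (170·57799 + 171·13·4420, 170·4420 + 13·57799) = (19651490, 1502787)
(x_4, y_4) = (170·19651490 + 171·13·1502787, 170·1502787 + 13·19651490) = (6681448801, 510943160)
(x_5, y_5) = (170·6681448801 + 171·13·510943160, 170·510943160 + 13·6681448801) = (2271672940850, 173719171613)

170 13
57799 4420
19651490 1502787
6681448801 510943160
2271672940850 173719171613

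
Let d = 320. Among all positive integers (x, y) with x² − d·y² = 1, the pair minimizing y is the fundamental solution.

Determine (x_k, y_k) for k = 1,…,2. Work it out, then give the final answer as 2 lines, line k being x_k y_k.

161 9
51841 2898

√320 → a₀=17, period (1,7,1,34); ℓ=4 even so k=3
step 0: (17, 1)  from 17·(1,0) + (0,1)
…
step 2: (143, 8)  from 7·(18,1) + (17,1)
step 3: (161, 9)  from 1·(143,8) + (18,1)
(x₁, y₁) = (161, 9);  161² − 320·9² = 1 ✓
n=2: (161,9)∘(161,9) = (161·161+320·9·9, 161·9+9·161) = (51841,2898)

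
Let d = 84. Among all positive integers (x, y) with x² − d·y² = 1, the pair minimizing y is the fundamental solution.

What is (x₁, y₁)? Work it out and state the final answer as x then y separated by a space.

55 6

√84 = [9; 6,18, …], period ℓ=2 (even) → k=1
step 0: (9, 1)  from 9·(1,0) + (0,1)
step 1: (55, 6)  from 6·(9,1) + (1,0)
→ (55, 6).  Check: 55²=3025, 84·6²=3024, difference 1.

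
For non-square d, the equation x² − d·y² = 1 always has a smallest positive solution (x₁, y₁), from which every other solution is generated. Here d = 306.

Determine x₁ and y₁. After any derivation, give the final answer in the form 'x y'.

d=306: √d = [17; 2,34] (ℓ=2, even), read p_1/q_1
step 0: (17, 1)  from 17·(1,0) + (0,1)
step 1: (35, 2)  from 2·(17,1) + (1,0)
(x₁, y₁) = (35, 2);  35² − 306·2² = 1 ✓

35 2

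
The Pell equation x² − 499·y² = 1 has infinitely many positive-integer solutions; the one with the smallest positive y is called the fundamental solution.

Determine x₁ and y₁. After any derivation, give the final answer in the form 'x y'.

√499 = [22; 2,1,21,1,2,44, …], period ℓ=6 (even) → k=5
a_0=22:  p_0=22·1+0=22,  q_0=22·0+1=1
a_1=2:  p_1=2·22+1=45,  q_1=2·1+0=2
…
a_3=21:  p_3=21·67+45=1452,  q_3=21·3+2=65
a_4=1:  p_4=1·1452+67=1519,  q_4=1·65+3=68
a_5=2:  p_5=2·1519+1452=4490,  q_5=2·68+65=201
(x₁, y₁) = (4490, 201);  4490² − 499·201² = 1 ✓

4490 201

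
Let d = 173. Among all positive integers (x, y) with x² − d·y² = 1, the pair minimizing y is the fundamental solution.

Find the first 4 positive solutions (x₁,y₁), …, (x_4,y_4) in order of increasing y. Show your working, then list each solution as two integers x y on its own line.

2499849 190060
12498490045601 950242601880
62488675684008728649 4750926036134042180
312424506839974574118902401 23753195401006348176659760

[13; 6,1,1,6,26] for √173; ℓ=5 ⇒ convergent index 9
step 0: (13, 1)  from 13·(1,0) + (0,1)
step 1: (79, 6)  from 6·(13,1) + (1,0)
step 2: (92, 7)  from 1·(79,6) + (13,1)
…
step 4: (1118, 85)  from 6·(171,13) + (92,7)
…
step 6: (176552, 13423)  from 6·(29239,2223) + (1118,85)
…
step 8: (382343, 29069)  from 1·(205791,15646) + (176552,13423)
step 9: (2499849, 190060)  from 6·(382343,29069) + (205791,15646)
fundamental: x₁=2499849, y₁=190060  (since 6249245022801 − 173·36122803600 = 1)
(x_2, y_2) = (2499849·2499849 + 173·190060·190060, 2499849·190060 + 190060·2499849) = (12498490045601, 950242601880)
(x_3, y_3) = (2499849·12498490045601 + 173·190060·950242601880, 2499849·950242601880 + 190060·12498490045601) = (62488675684008728649, 4750926036134042180)
(x_4, y_4) = (2499849·62488675684008728649 + 173·190060·4750926036134042180, 2499849·4750926036134042180 + 190060·62488675684008728649) = (312424506839974574118902401, 23753195401006348176659760)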